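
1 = 1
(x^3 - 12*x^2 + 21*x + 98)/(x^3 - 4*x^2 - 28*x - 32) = (x^2 - 14*x + 49)/(x^2 - 6*x - 16)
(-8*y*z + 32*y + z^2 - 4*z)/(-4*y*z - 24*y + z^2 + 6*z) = (8*y*z - 32*y - z^2 + 4*z)/(4*y*z + 24*y - z^2 - 6*z)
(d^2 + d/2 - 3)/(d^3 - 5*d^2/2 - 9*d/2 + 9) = 1/(d - 3)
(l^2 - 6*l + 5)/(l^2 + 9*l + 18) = (l^2 - 6*l + 5)/(l^2 + 9*l + 18)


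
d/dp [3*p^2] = 6*p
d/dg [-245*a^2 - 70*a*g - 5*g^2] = -70*a - 10*g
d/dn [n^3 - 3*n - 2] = 3*n^2 - 3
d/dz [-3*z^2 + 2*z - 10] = 2 - 6*z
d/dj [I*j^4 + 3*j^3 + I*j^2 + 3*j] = 4*I*j^3 + 9*j^2 + 2*I*j + 3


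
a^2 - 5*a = a*(a - 5)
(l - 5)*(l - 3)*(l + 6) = l^3 - 2*l^2 - 33*l + 90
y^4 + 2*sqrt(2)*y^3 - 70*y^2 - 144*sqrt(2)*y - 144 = (y - 6*sqrt(2))*(y + sqrt(2))^2*(y + 6*sqrt(2))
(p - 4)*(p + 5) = p^2 + p - 20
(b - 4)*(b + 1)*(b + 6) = b^3 + 3*b^2 - 22*b - 24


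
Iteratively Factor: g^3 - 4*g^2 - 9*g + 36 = (g - 4)*(g^2 - 9) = (g - 4)*(g - 3)*(g + 3)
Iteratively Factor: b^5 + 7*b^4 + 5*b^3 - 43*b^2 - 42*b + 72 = (b + 3)*(b^4 + 4*b^3 - 7*b^2 - 22*b + 24) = (b - 2)*(b + 3)*(b^3 + 6*b^2 + 5*b - 12) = (b - 2)*(b + 3)^2*(b^2 + 3*b - 4) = (b - 2)*(b - 1)*(b + 3)^2*(b + 4)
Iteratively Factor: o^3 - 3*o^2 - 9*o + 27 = (o - 3)*(o^2 - 9) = (o - 3)*(o + 3)*(o - 3)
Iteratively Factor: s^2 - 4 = (s - 2)*(s + 2)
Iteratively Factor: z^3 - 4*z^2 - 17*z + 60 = (z - 5)*(z^2 + z - 12) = (z - 5)*(z - 3)*(z + 4)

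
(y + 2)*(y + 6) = y^2 + 8*y + 12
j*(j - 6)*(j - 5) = j^3 - 11*j^2 + 30*j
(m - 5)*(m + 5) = m^2 - 25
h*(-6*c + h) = -6*c*h + h^2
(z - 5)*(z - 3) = z^2 - 8*z + 15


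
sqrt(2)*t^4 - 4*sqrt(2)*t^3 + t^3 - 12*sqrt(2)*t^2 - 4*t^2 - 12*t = t*(t - 6)*(t + 2)*(sqrt(2)*t + 1)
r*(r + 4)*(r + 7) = r^3 + 11*r^2 + 28*r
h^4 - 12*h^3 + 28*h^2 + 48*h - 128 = (h - 8)*(h - 4)*(h - 2)*(h + 2)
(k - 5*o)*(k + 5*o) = k^2 - 25*o^2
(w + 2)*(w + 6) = w^2 + 8*w + 12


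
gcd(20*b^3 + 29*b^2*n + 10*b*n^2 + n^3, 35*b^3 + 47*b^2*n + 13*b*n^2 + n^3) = 5*b^2 + 6*b*n + n^2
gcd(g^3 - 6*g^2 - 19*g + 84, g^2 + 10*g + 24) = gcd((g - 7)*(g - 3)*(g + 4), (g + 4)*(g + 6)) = g + 4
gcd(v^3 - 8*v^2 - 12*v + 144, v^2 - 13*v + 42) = v - 6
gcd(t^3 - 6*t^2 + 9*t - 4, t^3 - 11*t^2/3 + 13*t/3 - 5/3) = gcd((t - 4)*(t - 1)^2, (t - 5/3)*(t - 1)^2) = t^2 - 2*t + 1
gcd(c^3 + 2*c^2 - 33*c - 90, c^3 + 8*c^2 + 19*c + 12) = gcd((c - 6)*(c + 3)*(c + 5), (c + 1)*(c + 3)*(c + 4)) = c + 3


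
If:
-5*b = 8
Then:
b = -8/5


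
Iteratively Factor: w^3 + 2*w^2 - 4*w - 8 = (w + 2)*(w^2 - 4) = (w + 2)^2*(w - 2)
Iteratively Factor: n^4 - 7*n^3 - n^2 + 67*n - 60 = (n - 4)*(n^3 - 3*n^2 - 13*n + 15) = (n - 4)*(n - 1)*(n^2 - 2*n - 15) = (n - 5)*(n - 4)*(n - 1)*(n + 3)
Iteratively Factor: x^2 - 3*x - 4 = (x - 4)*(x + 1)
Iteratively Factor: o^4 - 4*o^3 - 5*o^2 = (o + 1)*(o^3 - 5*o^2) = (o - 5)*(o + 1)*(o^2) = o*(o - 5)*(o + 1)*(o)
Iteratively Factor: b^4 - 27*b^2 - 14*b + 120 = (b + 3)*(b^3 - 3*b^2 - 18*b + 40) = (b + 3)*(b + 4)*(b^2 - 7*b + 10) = (b - 5)*(b + 3)*(b + 4)*(b - 2)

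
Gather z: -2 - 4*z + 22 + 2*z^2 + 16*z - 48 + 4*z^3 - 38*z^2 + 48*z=4*z^3 - 36*z^2 + 60*z - 28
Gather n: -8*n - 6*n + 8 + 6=14 - 14*n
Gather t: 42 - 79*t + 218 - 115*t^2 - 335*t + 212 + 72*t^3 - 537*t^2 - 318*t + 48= 72*t^3 - 652*t^2 - 732*t + 520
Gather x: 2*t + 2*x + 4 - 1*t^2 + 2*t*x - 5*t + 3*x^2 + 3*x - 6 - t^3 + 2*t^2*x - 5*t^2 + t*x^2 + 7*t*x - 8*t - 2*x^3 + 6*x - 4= -t^3 - 6*t^2 - 11*t - 2*x^3 + x^2*(t + 3) + x*(2*t^2 + 9*t + 11) - 6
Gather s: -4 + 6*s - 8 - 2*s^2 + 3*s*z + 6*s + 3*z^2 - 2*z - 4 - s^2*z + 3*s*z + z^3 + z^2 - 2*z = s^2*(-z - 2) + s*(6*z + 12) + z^3 + 4*z^2 - 4*z - 16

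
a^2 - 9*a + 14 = (a - 7)*(a - 2)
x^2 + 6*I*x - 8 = (x + 2*I)*(x + 4*I)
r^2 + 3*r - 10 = (r - 2)*(r + 5)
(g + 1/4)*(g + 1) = g^2 + 5*g/4 + 1/4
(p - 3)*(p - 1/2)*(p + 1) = p^3 - 5*p^2/2 - 2*p + 3/2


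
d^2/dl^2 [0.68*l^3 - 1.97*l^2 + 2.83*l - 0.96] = 4.08*l - 3.94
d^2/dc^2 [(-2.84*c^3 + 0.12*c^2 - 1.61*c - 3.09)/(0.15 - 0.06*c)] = (0.020448*c^3 - 0.15336*c^2 + 0.3834*c + 0.045828)/(0.000216*c^3 - 0.00162*c^2 + 0.00405*c - 0.003375)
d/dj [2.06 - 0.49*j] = -0.490000000000000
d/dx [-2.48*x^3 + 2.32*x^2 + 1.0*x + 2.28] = -7.44*x^2 + 4.64*x + 1.0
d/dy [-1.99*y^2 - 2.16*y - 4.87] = -3.98*y - 2.16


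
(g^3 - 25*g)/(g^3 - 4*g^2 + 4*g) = (g^2 - 25)/(g^2 - 4*g + 4)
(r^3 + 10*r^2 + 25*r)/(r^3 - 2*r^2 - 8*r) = (r^2 + 10*r + 25)/(r^2 - 2*r - 8)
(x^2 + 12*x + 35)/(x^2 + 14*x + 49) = (x + 5)/(x + 7)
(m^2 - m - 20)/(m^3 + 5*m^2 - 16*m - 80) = (m - 5)/(m^2 + m - 20)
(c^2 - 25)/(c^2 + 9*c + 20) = (c - 5)/(c + 4)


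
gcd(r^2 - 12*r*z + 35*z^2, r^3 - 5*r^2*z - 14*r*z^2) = -r + 7*z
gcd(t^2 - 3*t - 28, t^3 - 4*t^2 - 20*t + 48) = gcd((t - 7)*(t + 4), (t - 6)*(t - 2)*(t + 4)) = t + 4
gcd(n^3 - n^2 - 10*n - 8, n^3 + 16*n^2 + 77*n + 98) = n + 2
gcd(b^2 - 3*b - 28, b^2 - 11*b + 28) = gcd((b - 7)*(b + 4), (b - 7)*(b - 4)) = b - 7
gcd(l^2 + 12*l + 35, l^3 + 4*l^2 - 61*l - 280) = l^2 + 12*l + 35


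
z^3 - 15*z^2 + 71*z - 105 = (z - 7)*(z - 5)*(z - 3)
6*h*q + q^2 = q*(6*h + q)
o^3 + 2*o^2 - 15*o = o*(o - 3)*(o + 5)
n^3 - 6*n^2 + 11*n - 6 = (n - 3)*(n - 2)*(n - 1)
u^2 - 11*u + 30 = (u - 6)*(u - 5)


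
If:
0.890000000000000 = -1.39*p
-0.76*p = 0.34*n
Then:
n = 1.43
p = -0.64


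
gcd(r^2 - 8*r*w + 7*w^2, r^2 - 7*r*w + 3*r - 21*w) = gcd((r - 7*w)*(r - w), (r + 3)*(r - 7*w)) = r - 7*w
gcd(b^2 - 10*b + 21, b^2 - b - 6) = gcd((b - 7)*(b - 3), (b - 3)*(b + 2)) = b - 3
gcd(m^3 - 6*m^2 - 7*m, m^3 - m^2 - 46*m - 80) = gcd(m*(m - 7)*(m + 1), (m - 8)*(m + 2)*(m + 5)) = 1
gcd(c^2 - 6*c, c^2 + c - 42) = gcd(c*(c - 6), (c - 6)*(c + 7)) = c - 6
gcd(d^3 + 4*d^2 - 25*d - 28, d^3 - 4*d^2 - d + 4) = d^2 - 3*d - 4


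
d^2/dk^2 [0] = 0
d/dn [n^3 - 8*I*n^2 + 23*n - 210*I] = 3*n^2 - 16*I*n + 23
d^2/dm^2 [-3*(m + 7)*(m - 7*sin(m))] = -21*(m + 7)*sin(m) + 42*cos(m) - 6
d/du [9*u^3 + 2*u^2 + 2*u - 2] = 27*u^2 + 4*u + 2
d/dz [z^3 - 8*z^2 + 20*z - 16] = 3*z^2 - 16*z + 20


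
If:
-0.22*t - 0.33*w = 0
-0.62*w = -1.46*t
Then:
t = 0.00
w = 0.00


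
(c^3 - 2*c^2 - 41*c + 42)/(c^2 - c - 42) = c - 1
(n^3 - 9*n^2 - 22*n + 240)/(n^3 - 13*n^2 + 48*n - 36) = (n^2 - 3*n - 40)/(n^2 - 7*n + 6)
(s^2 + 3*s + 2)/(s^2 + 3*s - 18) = (s^2 + 3*s + 2)/(s^2 + 3*s - 18)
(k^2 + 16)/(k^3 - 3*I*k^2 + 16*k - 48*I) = 1/(k - 3*I)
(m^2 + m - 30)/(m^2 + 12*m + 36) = (m - 5)/(m + 6)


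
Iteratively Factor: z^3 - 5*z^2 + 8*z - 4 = (z - 2)*(z^2 - 3*z + 2) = (z - 2)^2*(z - 1)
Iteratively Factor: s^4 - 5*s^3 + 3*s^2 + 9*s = (s + 1)*(s^3 - 6*s^2 + 9*s) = (s - 3)*(s + 1)*(s^2 - 3*s) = s*(s - 3)*(s + 1)*(s - 3)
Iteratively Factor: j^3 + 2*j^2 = (j + 2)*(j^2) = j*(j + 2)*(j)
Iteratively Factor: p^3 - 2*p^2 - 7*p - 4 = (p + 1)*(p^2 - 3*p - 4) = (p - 4)*(p + 1)*(p + 1)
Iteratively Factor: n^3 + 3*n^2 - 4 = (n + 2)*(n^2 + n - 2) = (n + 2)^2*(n - 1)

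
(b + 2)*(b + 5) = b^2 + 7*b + 10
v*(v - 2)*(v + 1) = v^3 - v^2 - 2*v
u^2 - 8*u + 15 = (u - 5)*(u - 3)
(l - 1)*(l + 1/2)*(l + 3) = l^3 + 5*l^2/2 - 2*l - 3/2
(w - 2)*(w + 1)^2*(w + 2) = w^4 + 2*w^3 - 3*w^2 - 8*w - 4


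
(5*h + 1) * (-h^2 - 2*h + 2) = -5*h^3 - 11*h^2 + 8*h + 2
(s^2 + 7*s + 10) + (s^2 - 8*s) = 2*s^2 - s + 10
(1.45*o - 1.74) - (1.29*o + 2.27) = 0.16*o - 4.01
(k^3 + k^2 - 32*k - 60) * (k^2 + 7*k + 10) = k^5 + 8*k^4 - 15*k^3 - 274*k^2 - 740*k - 600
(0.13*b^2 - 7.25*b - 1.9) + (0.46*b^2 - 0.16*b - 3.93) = 0.59*b^2 - 7.41*b - 5.83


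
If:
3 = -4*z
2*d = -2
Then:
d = -1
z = -3/4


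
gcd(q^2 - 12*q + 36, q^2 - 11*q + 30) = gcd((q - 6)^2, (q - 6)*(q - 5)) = q - 6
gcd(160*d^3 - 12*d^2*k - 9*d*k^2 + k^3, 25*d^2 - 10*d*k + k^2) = 5*d - k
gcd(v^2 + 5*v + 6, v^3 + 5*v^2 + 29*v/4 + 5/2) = v + 2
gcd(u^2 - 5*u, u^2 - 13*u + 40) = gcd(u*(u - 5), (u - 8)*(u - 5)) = u - 5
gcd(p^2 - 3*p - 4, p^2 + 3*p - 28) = p - 4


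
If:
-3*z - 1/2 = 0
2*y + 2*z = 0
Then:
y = 1/6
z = -1/6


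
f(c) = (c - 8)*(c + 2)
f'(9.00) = 12.00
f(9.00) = 11.00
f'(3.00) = 0.00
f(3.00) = -25.00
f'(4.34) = 2.68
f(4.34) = -23.20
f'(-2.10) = -10.20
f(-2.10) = 1.01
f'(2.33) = -1.34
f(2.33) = -24.55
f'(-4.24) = -14.48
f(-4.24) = 27.42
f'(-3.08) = -12.16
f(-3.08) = 11.97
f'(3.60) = 1.20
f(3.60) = -24.64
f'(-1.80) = -9.60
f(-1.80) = -1.96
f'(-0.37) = -6.74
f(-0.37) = -13.64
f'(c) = 2*c - 6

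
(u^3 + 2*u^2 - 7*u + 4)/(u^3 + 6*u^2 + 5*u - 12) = (u - 1)/(u + 3)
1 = 1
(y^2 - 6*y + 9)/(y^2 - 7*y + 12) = (y - 3)/(y - 4)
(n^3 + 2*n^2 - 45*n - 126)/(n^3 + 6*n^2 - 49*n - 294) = (n + 3)/(n + 7)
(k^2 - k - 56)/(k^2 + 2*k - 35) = (k - 8)/(k - 5)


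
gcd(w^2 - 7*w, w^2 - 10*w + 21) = w - 7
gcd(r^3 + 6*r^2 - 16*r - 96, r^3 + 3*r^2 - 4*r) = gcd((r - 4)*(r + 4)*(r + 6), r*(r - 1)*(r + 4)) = r + 4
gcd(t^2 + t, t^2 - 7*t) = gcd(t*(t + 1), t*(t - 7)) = t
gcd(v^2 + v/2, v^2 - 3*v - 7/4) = v + 1/2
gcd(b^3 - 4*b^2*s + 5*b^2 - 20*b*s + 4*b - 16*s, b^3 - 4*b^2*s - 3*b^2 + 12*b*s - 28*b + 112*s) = -b^2 + 4*b*s - 4*b + 16*s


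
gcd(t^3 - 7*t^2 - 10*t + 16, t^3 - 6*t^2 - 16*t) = t^2 - 6*t - 16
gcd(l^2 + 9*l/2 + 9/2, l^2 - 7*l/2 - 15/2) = l + 3/2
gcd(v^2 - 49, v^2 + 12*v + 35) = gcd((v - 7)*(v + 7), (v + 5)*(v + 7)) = v + 7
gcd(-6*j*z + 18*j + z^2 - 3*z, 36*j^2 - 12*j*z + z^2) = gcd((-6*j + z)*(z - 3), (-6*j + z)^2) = -6*j + z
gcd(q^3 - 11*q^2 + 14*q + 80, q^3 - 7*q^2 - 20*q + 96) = q - 8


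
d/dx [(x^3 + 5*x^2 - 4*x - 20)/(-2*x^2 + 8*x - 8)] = (-x^2 + 4*x + 24)/(2*(x^2 - 4*x + 4))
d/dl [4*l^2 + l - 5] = 8*l + 1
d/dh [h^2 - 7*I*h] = 2*h - 7*I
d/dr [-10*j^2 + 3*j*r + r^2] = 3*j + 2*r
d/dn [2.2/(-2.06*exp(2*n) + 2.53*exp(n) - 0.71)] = (9.064*exp(n) - 5.566)*exp(n)/(2.06*exp(2*n) - 2.53*exp(n) + 0.71)^2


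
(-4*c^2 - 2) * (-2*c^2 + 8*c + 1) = 8*c^4 - 32*c^3 - 16*c - 2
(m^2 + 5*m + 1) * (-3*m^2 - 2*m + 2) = -3*m^4 - 17*m^3 - 11*m^2 + 8*m + 2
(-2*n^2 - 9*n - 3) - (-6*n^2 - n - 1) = 4*n^2 - 8*n - 2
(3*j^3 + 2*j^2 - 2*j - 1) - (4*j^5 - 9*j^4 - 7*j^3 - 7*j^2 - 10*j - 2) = -4*j^5 + 9*j^4 + 10*j^3 + 9*j^2 + 8*j + 1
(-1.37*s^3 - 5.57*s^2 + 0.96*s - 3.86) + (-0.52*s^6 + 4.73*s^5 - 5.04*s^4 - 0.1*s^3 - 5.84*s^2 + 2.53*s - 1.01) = -0.52*s^6 + 4.73*s^5 - 5.04*s^4 - 1.47*s^3 - 11.41*s^2 + 3.49*s - 4.87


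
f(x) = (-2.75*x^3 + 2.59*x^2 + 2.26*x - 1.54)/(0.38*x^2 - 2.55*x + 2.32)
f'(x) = (2.55 - 0.76*x)*(-2.75*x^3 + 2.59*x^2 + 2.26*x - 1.54)/(0.38*x^2 - 2.55*x + 2.32)^2 + (-8.25*x^2 + 5.18*x + 2.26)/(0.38*x^2 - 2.55*x + 2.32) = (-1.045*x^4 + 14.025*x^3 - 26.6033*x^2 + 13.188*x + 1.3162)/(0.1444*x^4 - 1.938*x^3 + 8.2657*x^2 - 11.832*x + 5.3824)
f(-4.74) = 14.77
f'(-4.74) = -5.09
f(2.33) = 10.91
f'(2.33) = 14.09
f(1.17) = -1.71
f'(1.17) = 40.57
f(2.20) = 9.18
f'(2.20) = 12.56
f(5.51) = 1913.06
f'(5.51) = 17311.03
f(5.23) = 501.74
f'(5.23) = 1463.99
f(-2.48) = 4.62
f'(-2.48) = -3.72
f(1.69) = 3.98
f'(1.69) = 8.31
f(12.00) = -164.65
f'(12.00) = -1.58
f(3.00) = 23.93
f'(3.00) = 26.17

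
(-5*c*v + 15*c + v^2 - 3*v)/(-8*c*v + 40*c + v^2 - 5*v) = (5*c*v - 15*c - v^2 + 3*v)/(8*c*v - 40*c - v^2 + 5*v)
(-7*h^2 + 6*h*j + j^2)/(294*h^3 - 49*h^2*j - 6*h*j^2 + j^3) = (-h + j)/(42*h^2 - 13*h*j + j^2)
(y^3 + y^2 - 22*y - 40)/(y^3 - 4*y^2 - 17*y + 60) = (y + 2)/(y - 3)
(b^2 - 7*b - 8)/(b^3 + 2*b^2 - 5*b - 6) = (b - 8)/(b^2 + b - 6)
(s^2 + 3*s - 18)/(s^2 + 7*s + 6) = (s - 3)/(s + 1)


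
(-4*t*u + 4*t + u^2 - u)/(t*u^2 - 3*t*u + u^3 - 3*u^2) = (-4*t*u + 4*t + u^2 - u)/(u*(t*u - 3*t + u^2 - 3*u))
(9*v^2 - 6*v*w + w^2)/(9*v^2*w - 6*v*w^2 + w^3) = 1/w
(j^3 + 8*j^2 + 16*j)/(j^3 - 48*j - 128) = j/(j - 8)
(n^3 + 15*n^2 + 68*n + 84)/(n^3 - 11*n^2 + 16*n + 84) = (n^2 + 13*n + 42)/(n^2 - 13*n + 42)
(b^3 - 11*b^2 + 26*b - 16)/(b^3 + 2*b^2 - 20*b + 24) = (b^2 - 9*b + 8)/(b^2 + 4*b - 12)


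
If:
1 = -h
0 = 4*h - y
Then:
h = -1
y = -4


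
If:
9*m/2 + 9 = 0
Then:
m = -2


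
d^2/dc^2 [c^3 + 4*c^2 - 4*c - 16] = 6*c + 8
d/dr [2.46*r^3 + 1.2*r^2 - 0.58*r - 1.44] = 7.38*r^2 + 2.4*r - 0.58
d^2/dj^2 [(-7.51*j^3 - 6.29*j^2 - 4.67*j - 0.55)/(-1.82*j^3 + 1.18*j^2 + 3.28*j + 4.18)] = (73.926944*j^6 + 361.803624*j^5 + 872.575704*j^4 + 758.604344*j^3 + 842.866992*j^2 + 686.977896*j + 98.156256)/(6.028568*j^9 - 11.725896*j^8 - 24.991512*j^7 - 0.915759999999992*j^6 + 98.901456*j^5 + 94.172136*j^4 - 36.95788*j^3 - 196.762632*j^2 - 171.928416*j - 73.034632)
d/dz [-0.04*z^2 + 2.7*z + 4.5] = 2.7 - 0.08*z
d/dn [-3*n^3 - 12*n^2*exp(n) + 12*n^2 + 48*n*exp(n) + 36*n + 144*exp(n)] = -12*n^2*exp(n) - 9*n^2 + 24*n*exp(n) + 24*n + 192*exp(n) + 36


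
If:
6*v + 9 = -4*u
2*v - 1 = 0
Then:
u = -3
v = 1/2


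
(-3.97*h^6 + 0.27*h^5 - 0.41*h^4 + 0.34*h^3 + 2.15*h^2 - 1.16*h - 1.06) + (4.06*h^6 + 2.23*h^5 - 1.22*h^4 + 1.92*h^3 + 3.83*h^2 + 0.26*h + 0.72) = 0.0899999999999994*h^6 + 2.5*h^5 - 1.63*h^4 + 2.26*h^3 + 5.98*h^2 - 0.9*h - 0.34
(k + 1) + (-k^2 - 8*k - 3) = -k^2 - 7*k - 2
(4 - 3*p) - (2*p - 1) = 5 - 5*p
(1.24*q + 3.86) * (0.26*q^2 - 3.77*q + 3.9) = 0.3224*q^3 - 3.6712*q^2 - 9.7162*q + 15.054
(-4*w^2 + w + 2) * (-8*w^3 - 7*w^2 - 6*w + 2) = 32*w^5 + 20*w^4 + w^3 - 28*w^2 - 10*w + 4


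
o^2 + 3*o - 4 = (o - 1)*(o + 4)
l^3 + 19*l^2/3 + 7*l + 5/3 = (l + 1/3)*(l + 1)*(l + 5)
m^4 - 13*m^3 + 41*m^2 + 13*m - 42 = (m - 7)*(m - 6)*(m - 1)*(m + 1)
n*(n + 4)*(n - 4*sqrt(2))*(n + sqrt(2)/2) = n^4 - 7*sqrt(2)*n^3/2 + 4*n^3 - 14*sqrt(2)*n^2 - 4*n^2 - 16*n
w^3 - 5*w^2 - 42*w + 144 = (w - 8)*(w - 3)*(w + 6)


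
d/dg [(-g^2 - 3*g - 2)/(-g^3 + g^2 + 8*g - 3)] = (-g^4 - 6*g^3 - 11*g^2 + 10*g + 25)/(g^6 - 2*g^5 - 15*g^4 + 22*g^3 + 58*g^2 - 48*g + 9)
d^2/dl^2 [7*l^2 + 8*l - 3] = 14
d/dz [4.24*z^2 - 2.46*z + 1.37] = 8.48*z - 2.46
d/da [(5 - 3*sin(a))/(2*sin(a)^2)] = (3*sin(a) - 10)*cos(a)/(2*sin(a)^3)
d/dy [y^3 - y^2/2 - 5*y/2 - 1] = 3*y^2 - y - 5/2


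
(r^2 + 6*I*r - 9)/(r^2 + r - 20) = (r^2 + 6*I*r - 9)/(r^2 + r - 20)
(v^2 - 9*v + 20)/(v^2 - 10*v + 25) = (v - 4)/(v - 5)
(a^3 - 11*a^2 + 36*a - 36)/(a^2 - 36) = (a^2 - 5*a + 6)/(a + 6)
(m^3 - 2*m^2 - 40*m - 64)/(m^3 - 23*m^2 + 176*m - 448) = (m^2 + 6*m + 8)/(m^2 - 15*m + 56)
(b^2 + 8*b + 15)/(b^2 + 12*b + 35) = (b + 3)/(b + 7)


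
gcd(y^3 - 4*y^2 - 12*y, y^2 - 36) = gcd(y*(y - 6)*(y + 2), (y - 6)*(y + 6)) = y - 6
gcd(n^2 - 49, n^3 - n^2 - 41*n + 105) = n + 7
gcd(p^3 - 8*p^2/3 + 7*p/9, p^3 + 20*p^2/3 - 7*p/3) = p^2 - p/3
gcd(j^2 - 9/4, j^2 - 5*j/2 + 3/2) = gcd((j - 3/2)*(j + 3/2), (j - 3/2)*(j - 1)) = j - 3/2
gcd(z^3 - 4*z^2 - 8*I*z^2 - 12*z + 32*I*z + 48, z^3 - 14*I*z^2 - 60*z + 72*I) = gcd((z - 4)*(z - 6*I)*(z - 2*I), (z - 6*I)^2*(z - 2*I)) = z^2 - 8*I*z - 12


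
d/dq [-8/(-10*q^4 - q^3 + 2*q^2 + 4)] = 8*q*(-40*q^2 - 3*q + 4)/(10*q^4 + q^3 - 2*q^2 - 4)^2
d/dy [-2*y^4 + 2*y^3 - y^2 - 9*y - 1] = -8*y^3 + 6*y^2 - 2*y - 9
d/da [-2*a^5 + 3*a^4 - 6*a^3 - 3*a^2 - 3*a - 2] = -10*a^4 + 12*a^3 - 18*a^2 - 6*a - 3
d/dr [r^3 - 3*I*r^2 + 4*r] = 3*r^2 - 6*I*r + 4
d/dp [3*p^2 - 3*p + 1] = 6*p - 3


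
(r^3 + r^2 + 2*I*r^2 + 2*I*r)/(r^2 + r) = r + 2*I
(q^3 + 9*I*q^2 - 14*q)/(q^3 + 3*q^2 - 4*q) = (q^2 + 9*I*q - 14)/(q^2 + 3*q - 4)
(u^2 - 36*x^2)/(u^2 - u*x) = (u^2 - 36*x^2)/(u*(u - x))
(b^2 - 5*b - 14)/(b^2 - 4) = (b - 7)/(b - 2)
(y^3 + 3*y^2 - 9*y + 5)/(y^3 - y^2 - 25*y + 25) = (y - 1)/(y - 5)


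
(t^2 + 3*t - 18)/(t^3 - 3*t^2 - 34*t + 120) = (t - 3)/(t^2 - 9*t + 20)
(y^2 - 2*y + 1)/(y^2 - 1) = (y - 1)/(y + 1)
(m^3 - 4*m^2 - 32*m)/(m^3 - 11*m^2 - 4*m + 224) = m/(m - 7)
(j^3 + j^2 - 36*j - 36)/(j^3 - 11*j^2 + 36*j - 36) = (j^2 + 7*j + 6)/(j^2 - 5*j + 6)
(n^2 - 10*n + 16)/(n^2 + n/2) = 2*(n^2 - 10*n + 16)/(n*(2*n + 1))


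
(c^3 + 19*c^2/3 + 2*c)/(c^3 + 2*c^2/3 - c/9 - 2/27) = 9*c*(c + 6)/(9*c^2 + 3*c - 2)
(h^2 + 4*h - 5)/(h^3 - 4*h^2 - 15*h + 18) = (h + 5)/(h^2 - 3*h - 18)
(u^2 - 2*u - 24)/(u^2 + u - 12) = (u - 6)/(u - 3)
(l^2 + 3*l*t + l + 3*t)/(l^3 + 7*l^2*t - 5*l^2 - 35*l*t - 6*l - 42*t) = (l + 3*t)/(l^2 + 7*l*t - 6*l - 42*t)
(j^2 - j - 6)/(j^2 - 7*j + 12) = (j + 2)/(j - 4)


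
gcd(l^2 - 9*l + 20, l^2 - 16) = l - 4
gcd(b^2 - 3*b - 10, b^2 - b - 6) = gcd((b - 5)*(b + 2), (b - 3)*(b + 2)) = b + 2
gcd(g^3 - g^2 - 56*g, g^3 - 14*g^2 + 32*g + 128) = g - 8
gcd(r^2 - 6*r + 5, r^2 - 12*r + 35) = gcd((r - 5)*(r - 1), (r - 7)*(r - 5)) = r - 5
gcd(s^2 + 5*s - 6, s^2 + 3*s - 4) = s - 1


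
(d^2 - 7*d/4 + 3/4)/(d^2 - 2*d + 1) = (d - 3/4)/(d - 1)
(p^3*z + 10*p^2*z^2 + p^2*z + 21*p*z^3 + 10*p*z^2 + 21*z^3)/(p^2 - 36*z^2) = z*(p^3 + 10*p^2*z + p^2 + 21*p*z^2 + 10*p*z + 21*z^2)/(p^2 - 36*z^2)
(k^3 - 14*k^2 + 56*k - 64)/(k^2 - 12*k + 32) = k - 2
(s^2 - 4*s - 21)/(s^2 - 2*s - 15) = (s - 7)/(s - 5)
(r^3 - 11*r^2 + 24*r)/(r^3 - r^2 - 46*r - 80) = r*(r - 3)/(r^2 + 7*r + 10)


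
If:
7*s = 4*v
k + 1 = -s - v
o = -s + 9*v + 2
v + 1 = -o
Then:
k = -1/2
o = -15/22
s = -2/11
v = -7/22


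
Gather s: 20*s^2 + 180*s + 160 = 20*s^2 + 180*s + 160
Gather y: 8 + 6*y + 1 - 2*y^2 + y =-2*y^2 + 7*y + 9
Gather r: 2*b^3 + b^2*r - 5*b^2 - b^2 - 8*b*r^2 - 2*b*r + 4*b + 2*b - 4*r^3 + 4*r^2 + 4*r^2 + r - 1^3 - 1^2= 2*b^3 - 6*b^2 + 6*b - 4*r^3 + r^2*(8 - 8*b) + r*(b^2 - 2*b + 1) - 2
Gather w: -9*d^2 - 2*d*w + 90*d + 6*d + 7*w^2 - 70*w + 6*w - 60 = -9*d^2 + 96*d + 7*w^2 + w*(-2*d - 64) - 60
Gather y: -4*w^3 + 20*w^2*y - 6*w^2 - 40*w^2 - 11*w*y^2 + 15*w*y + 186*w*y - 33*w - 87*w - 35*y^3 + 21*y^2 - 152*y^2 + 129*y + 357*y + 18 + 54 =-4*w^3 - 46*w^2 - 120*w - 35*y^3 + y^2*(-11*w - 131) + y*(20*w^2 + 201*w + 486) + 72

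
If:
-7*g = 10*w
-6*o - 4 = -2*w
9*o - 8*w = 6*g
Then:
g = -12/5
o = -8/75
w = 42/25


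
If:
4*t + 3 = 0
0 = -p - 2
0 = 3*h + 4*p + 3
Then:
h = 5/3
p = -2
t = -3/4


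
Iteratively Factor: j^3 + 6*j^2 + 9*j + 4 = (j + 1)*(j^2 + 5*j + 4) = (j + 1)^2*(j + 4)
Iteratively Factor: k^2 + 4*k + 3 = (k + 3)*(k + 1)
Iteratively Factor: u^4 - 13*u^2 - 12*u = (u + 1)*(u^3 - u^2 - 12*u) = (u - 4)*(u + 1)*(u^2 + 3*u) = (u - 4)*(u + 1)*(u + 3)*(u)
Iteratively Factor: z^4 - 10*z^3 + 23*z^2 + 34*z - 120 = (z + 2)*(z^3 - 12*z^2 + 47*z - 60) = (z - 3)*(z + 2)*(z^2 - 9*z + 20) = (z - 4)*(z - 3)*(z + 2)*(z - 5)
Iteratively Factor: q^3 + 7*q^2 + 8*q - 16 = (q + 4)*(q^2 + 3*q - 4) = (q + 4)^2*(q - 1)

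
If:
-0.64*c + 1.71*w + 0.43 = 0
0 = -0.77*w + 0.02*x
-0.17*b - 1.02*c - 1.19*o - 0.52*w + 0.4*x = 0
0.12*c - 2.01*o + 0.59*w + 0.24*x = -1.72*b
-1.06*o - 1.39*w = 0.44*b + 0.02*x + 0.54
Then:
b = -0.53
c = 0.72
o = -0.33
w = 0.02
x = 0.66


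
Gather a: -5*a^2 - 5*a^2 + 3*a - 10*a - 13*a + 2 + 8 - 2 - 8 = -10*a^2 - 20*a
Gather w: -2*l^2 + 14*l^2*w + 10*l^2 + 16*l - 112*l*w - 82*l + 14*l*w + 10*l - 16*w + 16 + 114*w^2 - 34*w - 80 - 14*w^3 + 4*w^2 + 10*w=8*l^2 - 56*l - 14*w^3 + 118*w^2 + w*(14*l^2 - 98*l - 40) - 64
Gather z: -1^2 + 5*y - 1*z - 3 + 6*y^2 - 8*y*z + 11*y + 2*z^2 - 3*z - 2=6*y^2 + 16*y + 2*z^2 + z*(-8*y - 4) - 6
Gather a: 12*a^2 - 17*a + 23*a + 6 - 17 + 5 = 12*a^2 + 6*a - 6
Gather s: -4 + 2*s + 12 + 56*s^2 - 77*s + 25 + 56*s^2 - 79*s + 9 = 112*s^2 - 154*s + 42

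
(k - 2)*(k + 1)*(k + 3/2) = k^3 + k^2/2 - 7*k/2 - 3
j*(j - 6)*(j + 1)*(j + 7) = j^4 + 2*j^3 - 41*j^2 - 42*j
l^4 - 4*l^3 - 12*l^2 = l^2*(l - 6)*(l + 2)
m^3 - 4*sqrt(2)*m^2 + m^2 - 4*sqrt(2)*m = m*(m + 1)*(m - 4*sqrt(2))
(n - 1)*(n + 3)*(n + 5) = n^3 + 7*n^2 + 7*n - 15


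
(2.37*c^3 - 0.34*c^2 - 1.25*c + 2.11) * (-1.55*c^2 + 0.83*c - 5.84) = -3.6735*c^5 + 2.4941*c^4 - 12.1855*c^3 - 2.3224*c^2 + 9.0513*c - 12.3224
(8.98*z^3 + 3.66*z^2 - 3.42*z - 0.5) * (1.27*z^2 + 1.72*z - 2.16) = 11.4046*z^5 + 20.0938*z^4 - 17.445*z^3 - 14.423*z^2 + 6.5272*z + 1.08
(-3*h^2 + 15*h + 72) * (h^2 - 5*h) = -3*h^4 + 30*h^3 - 3*h^2 - 360*h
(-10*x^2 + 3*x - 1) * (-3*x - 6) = 30*x^3 + 51*x^2 - 15*x + 6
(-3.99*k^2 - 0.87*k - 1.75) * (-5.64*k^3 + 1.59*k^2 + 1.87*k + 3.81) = 22.5036*k^5 - 1.4373*k^4 + 1.0254*k^3 - 19.6113*k^2 - 6.5872*k - 6.6675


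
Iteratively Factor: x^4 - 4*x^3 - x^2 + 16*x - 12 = (x - 3)*(x^3 - x^2 - 4*x + 4) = (x - 3)*(x + 2)*(x^2 - 3*x + 2) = (x - 3)*(x - 2)*(x + 2)*(x - 1)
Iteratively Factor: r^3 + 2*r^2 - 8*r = (r)*(r^2 + 2*r - 8) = r*(r - 2)*(r + 4)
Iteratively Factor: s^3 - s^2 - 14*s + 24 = (s - 3)*(s^2 + 2*s - 8) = (s - 3)*(s + 4)*(s - 2)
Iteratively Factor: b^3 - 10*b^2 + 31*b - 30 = (b - 2)*(b^2 - 8*b + 15) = (b - 5)*(b - 2)*(b - 3)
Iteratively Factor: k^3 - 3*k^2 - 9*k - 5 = (k + 1)*(k^2 - 4*k - 5) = (k - 5)*(k + 1)*(k + 1)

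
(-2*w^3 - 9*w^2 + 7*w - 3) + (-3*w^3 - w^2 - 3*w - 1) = -5*w^3 - 10*w^2 + 4*w - 4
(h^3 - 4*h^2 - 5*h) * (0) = 0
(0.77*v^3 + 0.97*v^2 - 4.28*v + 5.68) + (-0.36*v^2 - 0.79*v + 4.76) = 0.77*v^3 + 0.61*v^2 - 5.07*v + 10.44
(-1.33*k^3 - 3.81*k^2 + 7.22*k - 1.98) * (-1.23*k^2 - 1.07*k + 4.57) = 1.6359*k^5 + 6.1094*k^4 - 10.882*k^3 - 22.7017*k^2 + 35.114*k - 9.0486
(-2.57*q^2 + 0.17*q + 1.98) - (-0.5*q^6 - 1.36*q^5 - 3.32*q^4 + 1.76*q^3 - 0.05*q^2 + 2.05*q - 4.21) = 0.5*q^6 + 1.36*q^5 + 3.32*q^4 - 1.76*q^3 - 2.52*q^2 - 1.88*q + 6.19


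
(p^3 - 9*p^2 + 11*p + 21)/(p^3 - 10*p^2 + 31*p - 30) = (p^2 - 6*p - 7)/(p^2 - 7*p + 10)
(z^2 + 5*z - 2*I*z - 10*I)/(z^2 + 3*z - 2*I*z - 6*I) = (z + 5)/(z + 3)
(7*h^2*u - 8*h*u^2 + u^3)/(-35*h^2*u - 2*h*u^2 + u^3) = (-h + u)/(5*h + u)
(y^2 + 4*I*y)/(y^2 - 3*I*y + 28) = y/(y - 7*I)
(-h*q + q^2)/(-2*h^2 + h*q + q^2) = q/(2*h + q)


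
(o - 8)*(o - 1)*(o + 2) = o^3 - 7*o^2 - 10*o + 16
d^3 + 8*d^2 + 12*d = d*(d + 2)*(d + 6)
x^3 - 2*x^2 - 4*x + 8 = (x - 2)^2*(x + 2)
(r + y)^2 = r^2 + 2*r*y + y^2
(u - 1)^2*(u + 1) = u^3 - u^2 - u + 1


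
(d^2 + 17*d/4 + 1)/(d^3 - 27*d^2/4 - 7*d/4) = (d + 4)/(d*(d - 7))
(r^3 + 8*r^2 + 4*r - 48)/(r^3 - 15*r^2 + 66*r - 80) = (r^2 + 10*r + 24)/(r^2 - 13*r + 40)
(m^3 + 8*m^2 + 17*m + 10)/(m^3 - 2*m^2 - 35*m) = (m^2 + 3*m + 2)/(m*(m - 7))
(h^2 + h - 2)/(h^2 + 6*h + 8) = (h - 1)/(h + 4)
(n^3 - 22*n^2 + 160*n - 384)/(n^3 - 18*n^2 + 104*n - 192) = (n - 8)/(n - 4)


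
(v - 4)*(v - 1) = v^2 - 5*v + 4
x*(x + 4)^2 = x^3 + 8*x^2 + 16*x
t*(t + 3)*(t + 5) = t^3 + 8*t^2 + 15*t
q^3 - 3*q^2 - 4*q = q*(q - 4)*(q + 1)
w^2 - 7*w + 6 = (w - 6)*(w - 1)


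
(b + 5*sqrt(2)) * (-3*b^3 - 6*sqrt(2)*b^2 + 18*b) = -3*b^4 - 21*sqrt(2)*b^3 - 42*b^2 + 90*sqrt(2)*b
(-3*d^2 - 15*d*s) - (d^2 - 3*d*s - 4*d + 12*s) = -4*d^2 - 12*d*s + 4*d - 12*s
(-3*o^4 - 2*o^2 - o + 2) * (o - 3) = -3*o^5 + 9*o^4 - 2*o^3 + 5*o^2 + 5*o - 6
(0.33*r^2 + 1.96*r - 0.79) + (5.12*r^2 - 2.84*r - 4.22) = 5.45*r^2 - 0.88*r - 5.01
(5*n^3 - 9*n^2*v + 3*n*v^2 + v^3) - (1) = 5*n^3 - 9*n^2*v + 3*n*v^2 + v^3 - 1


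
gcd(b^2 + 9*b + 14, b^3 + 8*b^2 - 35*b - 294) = b + 7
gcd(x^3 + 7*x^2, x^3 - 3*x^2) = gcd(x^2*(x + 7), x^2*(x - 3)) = x^2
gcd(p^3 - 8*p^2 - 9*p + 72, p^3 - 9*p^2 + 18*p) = p - 3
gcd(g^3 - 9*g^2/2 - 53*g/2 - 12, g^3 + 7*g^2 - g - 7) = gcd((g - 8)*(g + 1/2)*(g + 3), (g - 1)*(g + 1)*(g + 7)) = 1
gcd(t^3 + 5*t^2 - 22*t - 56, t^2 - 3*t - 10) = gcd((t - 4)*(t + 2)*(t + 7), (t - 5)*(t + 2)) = t + 2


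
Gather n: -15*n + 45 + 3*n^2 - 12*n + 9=3*n^2 - 27*n + 54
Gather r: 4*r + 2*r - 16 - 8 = 6*r - 24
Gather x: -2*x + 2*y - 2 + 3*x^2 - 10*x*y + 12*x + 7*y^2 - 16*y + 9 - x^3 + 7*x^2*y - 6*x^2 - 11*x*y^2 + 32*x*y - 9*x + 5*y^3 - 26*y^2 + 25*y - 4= -x^3 + x^2*(7*y - 3) + x*(-11*y^2 + 22*y + 1) + 5*y^3 - 19*y^2 + 11*y + 3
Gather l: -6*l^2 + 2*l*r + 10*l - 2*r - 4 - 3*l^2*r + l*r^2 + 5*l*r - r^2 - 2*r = l^2*(-3*r - 6) + l*(r^2 + 7*r + 10) - r^2 - 4*r - 4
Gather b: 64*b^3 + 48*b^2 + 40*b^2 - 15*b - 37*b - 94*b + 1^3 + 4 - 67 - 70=64*b^3 + 88*b^2 - 146*b - 132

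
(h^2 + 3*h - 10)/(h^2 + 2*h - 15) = (h - 2)/(h - 3)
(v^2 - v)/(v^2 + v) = (v - 1)/(v + 1)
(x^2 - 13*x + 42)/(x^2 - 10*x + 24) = (x - 7)/(x - 4)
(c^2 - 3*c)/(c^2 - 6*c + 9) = c/(c - 3)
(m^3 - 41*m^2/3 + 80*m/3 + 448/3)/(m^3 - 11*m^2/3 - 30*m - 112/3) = (m - 8)/(m + 2)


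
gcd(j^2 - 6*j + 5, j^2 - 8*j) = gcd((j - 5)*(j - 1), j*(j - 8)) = 1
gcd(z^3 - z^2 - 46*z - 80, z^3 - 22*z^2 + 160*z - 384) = z - 8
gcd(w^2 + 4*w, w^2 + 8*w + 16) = w + 4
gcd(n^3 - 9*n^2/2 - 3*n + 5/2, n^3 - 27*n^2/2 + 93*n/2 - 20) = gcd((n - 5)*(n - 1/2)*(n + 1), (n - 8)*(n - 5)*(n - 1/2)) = n^2 - 11*n/2 + 5/2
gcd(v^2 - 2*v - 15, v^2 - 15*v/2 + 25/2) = v - 5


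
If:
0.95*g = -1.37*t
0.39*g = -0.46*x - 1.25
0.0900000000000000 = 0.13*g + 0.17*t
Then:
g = 7.43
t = -5.15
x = -9.01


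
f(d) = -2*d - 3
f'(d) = -2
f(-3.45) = 3.90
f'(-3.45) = -2.00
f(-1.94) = 0.88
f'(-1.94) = -2.00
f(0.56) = -4.12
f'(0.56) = -2.00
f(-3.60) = 4.20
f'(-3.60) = -2.00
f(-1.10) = -0.80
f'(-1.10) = -2.00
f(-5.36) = 7.72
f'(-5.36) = -2.00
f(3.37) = -9.74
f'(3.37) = -2.00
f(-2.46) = 1.92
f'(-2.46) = -2.00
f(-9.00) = 15.00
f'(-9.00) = -2.00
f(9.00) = -21.00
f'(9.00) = -2.00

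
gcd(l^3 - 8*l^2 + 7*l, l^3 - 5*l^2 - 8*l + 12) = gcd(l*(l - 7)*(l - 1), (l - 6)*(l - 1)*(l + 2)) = l - 1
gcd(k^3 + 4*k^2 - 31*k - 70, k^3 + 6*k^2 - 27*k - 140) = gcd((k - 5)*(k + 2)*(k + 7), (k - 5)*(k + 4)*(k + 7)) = k^2 + 2*k - 35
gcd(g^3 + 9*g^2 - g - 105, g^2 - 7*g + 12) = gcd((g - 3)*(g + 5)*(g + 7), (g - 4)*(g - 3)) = g - 3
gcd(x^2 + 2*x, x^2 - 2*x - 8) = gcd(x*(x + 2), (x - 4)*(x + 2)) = x + 2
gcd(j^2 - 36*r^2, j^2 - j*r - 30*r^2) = -j + 6*r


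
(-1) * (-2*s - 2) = 2*s + 2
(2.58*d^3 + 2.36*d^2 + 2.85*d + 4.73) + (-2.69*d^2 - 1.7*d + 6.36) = 2.58*d^3 - 0.33*d^2 + 1.15*d + 11.09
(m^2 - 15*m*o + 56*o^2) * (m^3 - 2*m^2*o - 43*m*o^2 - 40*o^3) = m^5 - 17*m^4*o + 43*m^3*o^2 + 493*m^2*o^3 - 1808*m*o^4 - 2240*o^5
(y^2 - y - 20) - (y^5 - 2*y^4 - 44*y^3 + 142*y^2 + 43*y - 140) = -y^5 + 2*y^4 + 44*y^3 - 141*y^2 - 44*y + 120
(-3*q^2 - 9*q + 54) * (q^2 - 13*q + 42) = -3*q^4 + 30*q^3 + 45*q^2 - 1080*q + 2268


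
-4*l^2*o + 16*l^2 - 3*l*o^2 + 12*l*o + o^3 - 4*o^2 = (-4*l + o)*(l + o)*(o - 4)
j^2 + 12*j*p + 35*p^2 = (j + 5*p)*(j + 7*p)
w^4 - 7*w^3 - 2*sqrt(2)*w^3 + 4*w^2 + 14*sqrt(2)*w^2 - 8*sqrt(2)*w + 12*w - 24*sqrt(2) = (w - 6)*(w - 2)*(w + 1)*(w - 2*sqrt(2))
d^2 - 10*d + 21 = (d - 7)*(d - 3)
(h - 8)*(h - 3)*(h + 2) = h^3 - 9*h^2 + 2*h + 48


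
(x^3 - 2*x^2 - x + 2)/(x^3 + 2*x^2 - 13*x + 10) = (x + 1)/(x + 5)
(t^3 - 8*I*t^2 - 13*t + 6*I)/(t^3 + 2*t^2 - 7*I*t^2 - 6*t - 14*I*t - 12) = (t - I)/(t + 2)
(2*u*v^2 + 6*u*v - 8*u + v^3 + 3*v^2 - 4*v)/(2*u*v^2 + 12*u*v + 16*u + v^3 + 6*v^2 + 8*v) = (v - 1)/(v + 2)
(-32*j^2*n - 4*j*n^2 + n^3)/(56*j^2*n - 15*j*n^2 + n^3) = (-4*j - n)/(7*j - n)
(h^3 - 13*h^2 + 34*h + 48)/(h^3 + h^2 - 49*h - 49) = (h^2 - 14*h + 48)/(h^2 - 49)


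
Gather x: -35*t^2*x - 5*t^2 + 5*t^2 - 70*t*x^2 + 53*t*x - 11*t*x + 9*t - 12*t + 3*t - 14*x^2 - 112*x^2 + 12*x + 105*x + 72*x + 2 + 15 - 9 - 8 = x^2*(-70*t - 126) + x*(-35*t^2 + 42*t + 189)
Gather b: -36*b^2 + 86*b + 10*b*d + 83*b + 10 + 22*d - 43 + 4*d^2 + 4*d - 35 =-36*b^2 + b*(10*d + 169) + 4*d^2 + 26*d - 68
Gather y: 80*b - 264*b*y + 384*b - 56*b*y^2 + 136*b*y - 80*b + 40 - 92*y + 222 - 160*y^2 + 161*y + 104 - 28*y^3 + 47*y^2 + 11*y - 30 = 384*b - 28*y^3 + y^2*(-56*b - 113) + y*(80 - 128*b) + 336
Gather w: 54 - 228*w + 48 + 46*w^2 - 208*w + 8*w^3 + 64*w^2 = 8*w^3 + 110*w^2 - 436*w + 102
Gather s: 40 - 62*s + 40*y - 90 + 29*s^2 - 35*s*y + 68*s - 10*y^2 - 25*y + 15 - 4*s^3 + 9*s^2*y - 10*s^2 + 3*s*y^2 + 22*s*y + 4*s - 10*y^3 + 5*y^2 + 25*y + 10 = -4*s^3 + s^2*(9*y + 19) + s*(3*y^2 - 13*y + 10) - 10*y^3 - 5*y^2 + 40*y - 25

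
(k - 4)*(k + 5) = k^2 + k - 20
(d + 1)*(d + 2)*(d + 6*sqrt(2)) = d^3 + 3*d^2 + 6*sqrt(2)*d^2 + 2*d + 18*sqrt(2)*d + 12*sqrt(2)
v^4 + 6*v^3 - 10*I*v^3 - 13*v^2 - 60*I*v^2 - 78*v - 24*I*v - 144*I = (v + 6)*(v - 8*I)*(v - 3*I)*(v + I)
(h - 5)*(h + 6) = h^2 + h - 30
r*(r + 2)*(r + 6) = r^3 + 8*r^2 + 12*r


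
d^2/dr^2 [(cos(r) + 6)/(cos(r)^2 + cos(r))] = (-(cos(r) + 1)^2*cos(r)^3 + (cos(r) + 1)*(12*cos(r) + 27*cos(2*r) + 4*cos(3*r) - 1)*cos(r)/2 + 2*(cos(r) + 6)*(2*cos(r) + 1)^2*sin(r)^2)/((cos(r) + 1)^3*cos(r)^3)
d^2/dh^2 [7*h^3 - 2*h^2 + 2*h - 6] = 42*h - 4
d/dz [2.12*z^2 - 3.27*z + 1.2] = 4.24*z - 3.27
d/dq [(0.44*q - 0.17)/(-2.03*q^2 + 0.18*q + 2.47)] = (0.8932*q^2 - 0.6902*q + 1.1174)/(4.1209*q^4 - 0.7308*q^3 - 9.9958*q^2 + 0.8892*q + 6.1009)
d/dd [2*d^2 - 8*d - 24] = 4*d - 8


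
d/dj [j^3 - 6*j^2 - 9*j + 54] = 3*j^2 - 12*j - 9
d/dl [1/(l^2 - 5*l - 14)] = (5 - 2*l)/(-l^2 + 5*l + 14)^2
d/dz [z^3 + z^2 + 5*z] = 3*z^2 + 2*z + 5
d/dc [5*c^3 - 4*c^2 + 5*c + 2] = 15*c^2 - 8*c + 5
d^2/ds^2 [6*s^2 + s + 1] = 12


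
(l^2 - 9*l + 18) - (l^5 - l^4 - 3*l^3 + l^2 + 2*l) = -l^5 + l^4 + 3*l^3 - 11*l + 18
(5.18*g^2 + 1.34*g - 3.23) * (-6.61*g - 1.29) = -34.2398*g^3 - 15.5396*g^2 + 19.6217*g + 4.1667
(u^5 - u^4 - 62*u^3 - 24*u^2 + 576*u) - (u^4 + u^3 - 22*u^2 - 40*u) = u^5 - 2*u^4 - 63*u^3 - 2*u^2 + 616*u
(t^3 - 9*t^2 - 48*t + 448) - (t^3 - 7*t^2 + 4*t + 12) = -2*t^2 - 52*t + 436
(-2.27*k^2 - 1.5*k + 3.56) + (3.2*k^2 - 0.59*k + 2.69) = 0.93*k^2 - 2.09*k + 6.25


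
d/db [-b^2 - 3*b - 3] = -2*b - 3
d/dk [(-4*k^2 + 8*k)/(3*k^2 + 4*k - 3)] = 8*(-5*k^2 + 3*k - 3)/(9*k^4 + 24*k^3 - 2*k^2 - 24*k + 9)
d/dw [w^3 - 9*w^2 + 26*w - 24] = 3*w^2 - 18*w + 26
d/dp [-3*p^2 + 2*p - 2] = 2 - 6*p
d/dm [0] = 0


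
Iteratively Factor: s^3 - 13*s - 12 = (s - 4)*(s^2 + 4*s + 3) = (s - 4)*(s + 3)*(s + 1)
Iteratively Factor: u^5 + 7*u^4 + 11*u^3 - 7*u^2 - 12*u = (u + 4)*(u^4 + 3*u^3 - u^2 - 3*u) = (u + 1)*(u + 4)*(u^3 + 2*u^2 - 3*u) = (u - 1)*(u + 1)*(u + 4)*(u^2 + 3*u) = u*(u - 1)*(u + 1)*(u + 4)*(u + 3)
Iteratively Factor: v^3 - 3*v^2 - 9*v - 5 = (v - 5)*(v^2 + 2*v + 1) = (v - 5)*(v + 1)*(v + 1)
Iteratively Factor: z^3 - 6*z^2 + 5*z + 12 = (z + 1)*(z^2 - 7*z + 12) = (z - 3)*(z + 1)*(z - 4)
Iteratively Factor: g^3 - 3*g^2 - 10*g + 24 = (g + 3)*(g^2 - 6*g + 8) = (g - 4)*(g + 3)*(g - 2)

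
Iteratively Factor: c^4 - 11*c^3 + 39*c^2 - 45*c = (c - 3)*(c^3 - 8*c^2 + 15*c) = (c - 3)^2*(c^2 - 5*c) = c*(c - 3)^2*(c - 5)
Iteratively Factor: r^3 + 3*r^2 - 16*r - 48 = (r + 3)*(r^2 - 16) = (r - 4)*(r + 3)*(r + 4)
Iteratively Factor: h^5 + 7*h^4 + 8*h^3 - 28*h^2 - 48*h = (h - 2)*(h^4 + 9*h^3 + 26*h^2 + 24*h) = h*(h - 2)*(h^3 + 9*h^2 + 26*h + 24) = h*(h - 2)*(h + 3)*(h^2 + 6*h + 8) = h*(h - 2)*(h + 2)*(h + 3)*(h + 4)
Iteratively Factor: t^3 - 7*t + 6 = (t - 1)*(t^2 + t - 6) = (t - 2)*(t - 1)*(t + 3)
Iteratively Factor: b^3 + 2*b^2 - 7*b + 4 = (b - 1)*(b^2 + 3*b - 4) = (b - 1)*(b + 4)*(b - 1)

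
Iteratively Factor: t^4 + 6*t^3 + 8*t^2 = (t)*(t^3 + 6*t^2 + 8*t) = t^2*(t^2 + 6*t + 8) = t^2*(t + 4)*(t + 2)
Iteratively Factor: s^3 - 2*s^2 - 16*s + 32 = (s + 4)*(s^2 - 6*s + 8) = (s - 2)*(s + 4)*(s - 4)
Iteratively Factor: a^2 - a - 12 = (a - 4)*(a + 3)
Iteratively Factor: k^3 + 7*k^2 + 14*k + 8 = (k + 1)*(k^2 + 6*k + 8) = (k + 1)*(k + 2)*(k + 4)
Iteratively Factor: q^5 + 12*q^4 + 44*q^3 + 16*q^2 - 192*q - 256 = (q + 4)*(q^4 + 8*q^3 + 12*q^2 - 32*q - 64) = (q - 2)*(q + 4)*(q^3 + 10*q^2 + 32*q + 32) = (q - 2)*(q + 4)^2*(q^2 + 6*q + 8) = (q - 2)*(q + 4)^3*(q + 2)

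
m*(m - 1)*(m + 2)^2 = m^4 + 3*m^3 - 4*m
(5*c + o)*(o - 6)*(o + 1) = 5*c*o^2 - 25*c*o - 30*c + o^3 - 5*o^2 - 6*o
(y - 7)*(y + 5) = y^2 - 2*y - 35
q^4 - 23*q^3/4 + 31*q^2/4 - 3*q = q*(q - 4)*(q - 1)*(q - 3/4)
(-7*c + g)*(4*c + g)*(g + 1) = -28*c^2*g - 28*c^2 - 3*c*g^2 - 3*c*g + g^3 + g^2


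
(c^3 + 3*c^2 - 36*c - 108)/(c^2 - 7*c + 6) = (c^2 + 9*c + 18)/(c - 1)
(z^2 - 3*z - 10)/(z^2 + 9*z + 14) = (z - 5)/(z + 7)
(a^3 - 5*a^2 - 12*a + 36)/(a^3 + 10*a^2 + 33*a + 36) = (a^2 - 8*a + 12)/(a^2 + 7*a + 12)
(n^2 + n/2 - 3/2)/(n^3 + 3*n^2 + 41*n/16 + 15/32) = 16*(n - 1)/(16*n^2 + 24*n + 5)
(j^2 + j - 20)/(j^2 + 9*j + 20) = (j - 4)/(j + 4)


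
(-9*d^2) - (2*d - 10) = -9*d^2 - 2*d + 10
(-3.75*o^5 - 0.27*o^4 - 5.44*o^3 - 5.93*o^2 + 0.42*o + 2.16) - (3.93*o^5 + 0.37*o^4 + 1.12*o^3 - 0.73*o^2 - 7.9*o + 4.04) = -7.68*o^5 - 0.64*o^4 - 6.56*o^3 - 5.2*o^2 + 8.32*o - 1.88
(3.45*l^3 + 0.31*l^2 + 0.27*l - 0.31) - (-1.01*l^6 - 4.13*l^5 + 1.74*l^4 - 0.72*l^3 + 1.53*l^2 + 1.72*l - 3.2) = 1.01*l^6 + 4.13*l^5 - 1.74*l^4 + 4.17*l^3 - 1.22*l^2 - 1.45*l + 2.89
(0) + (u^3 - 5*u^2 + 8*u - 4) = u^3 - 5*u^2 + 8*u - 4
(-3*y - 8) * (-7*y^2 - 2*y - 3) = 21*y^3 + 62*y^2 + 25*y + 24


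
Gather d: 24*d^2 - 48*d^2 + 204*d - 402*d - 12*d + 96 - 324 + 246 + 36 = -24*d^2 - 210*d + 54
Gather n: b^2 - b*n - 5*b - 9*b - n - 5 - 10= b^2 - 14*b + n*(-b - 1) - 15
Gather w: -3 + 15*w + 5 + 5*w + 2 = 20*w + 4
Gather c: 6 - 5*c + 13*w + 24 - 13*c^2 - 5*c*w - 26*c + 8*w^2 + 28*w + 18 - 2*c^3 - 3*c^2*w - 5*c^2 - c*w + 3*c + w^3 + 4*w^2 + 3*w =-2*c^3 + c^2*(-3*w - 18) + c*(-6*w - 28) + w^3 + 12*w^2 + 44*w + 48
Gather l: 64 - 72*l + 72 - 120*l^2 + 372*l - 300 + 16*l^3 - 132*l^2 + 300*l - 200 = 16*l^3 - 252*l^2 + 600*l - 364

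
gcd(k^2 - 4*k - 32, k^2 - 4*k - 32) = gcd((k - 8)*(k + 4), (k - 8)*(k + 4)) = k^2 - 4*k - 32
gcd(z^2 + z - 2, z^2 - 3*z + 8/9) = 1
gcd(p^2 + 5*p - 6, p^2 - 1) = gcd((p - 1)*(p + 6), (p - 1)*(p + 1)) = p - 1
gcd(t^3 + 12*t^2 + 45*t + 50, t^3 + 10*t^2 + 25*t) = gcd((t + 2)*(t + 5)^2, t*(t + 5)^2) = t^2 + 10*t + 25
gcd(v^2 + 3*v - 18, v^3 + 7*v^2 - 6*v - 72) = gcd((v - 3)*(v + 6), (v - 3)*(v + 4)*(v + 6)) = v^2 + 3*v - 18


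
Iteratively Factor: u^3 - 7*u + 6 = (u - 1)*(u^2 + u - 6) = (u - 2)*(u - 1)*(u + 3)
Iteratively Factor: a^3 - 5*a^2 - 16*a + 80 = (a + 4)*(a^2 - 9*a + 20) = (a - 4)*(a + 4)*(a - 5)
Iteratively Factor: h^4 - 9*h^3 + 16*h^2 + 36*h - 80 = (h - 5)*(h^3 - 4*h^2 - 4*h + 16) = (h - 5)*(h - 2)*(h^2 - 2*h - 8) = (h - 5)*(h - 4)*(h - 2)*(h + 2)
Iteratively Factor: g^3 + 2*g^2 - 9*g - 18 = (g + 2)*(g^2 - 9) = (g + 2)*(g + 3)*(g - 3)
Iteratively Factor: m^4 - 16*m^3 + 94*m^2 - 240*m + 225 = (m - 3)*(m^3 - 13*m^2 + 55*m - 75) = (m - 5)*(m - 3)*(m^2 - 8*m + 15) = (m - 5)*(m - 3)^2*(m - 5)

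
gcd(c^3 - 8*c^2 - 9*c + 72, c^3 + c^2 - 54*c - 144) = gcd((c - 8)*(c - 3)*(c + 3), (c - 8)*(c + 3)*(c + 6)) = c^2 - 5*c - 24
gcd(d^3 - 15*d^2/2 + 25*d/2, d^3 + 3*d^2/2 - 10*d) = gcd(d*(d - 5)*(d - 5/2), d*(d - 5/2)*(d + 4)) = d^2 - 5*d/2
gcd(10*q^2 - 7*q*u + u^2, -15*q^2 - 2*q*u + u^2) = 5*q - u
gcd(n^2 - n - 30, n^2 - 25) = n + 5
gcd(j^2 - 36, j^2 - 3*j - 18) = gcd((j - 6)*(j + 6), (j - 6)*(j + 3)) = j - 6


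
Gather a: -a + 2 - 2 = -a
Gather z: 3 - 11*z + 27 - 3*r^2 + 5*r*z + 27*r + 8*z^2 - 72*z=-3*r^2 + 27*r + 8*z^2 + z*(5*r - 83) + 30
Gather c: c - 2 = c - 2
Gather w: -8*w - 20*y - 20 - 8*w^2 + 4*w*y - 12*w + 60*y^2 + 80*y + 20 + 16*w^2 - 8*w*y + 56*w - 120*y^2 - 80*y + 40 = 8*w^2 + w*(36 - 4*y) - 60*y^2 - 20*y + 40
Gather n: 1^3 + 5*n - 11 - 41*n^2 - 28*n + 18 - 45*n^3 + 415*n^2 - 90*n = -45*n^3 + 374*n^2 - 113*n + 8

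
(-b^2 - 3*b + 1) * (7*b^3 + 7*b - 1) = -7*b^5 - 21*b^4 - 20*b^2 + 10*b - 1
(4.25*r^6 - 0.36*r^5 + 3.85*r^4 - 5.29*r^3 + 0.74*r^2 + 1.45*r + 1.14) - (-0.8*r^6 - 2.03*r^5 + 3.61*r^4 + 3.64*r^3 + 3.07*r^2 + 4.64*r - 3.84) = 5.05*r^6 + 1.67*r^5 + 0.24*r^4 - 8.93*r^3 - 2.33*r^2 - 3.19*r + 4.98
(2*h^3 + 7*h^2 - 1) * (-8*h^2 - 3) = -16*h^5 - 56*h^4 - 6*h^3 - 13*h^2 + 3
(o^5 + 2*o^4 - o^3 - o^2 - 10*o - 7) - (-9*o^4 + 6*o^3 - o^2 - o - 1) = o^5 + 11*o^4 - 7*o^3 - 9*o - 6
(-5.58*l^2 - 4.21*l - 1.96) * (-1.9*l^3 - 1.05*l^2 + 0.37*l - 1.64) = 10.602*l^5 + 13.858*l^4 + 6.0799*l^3 + 9.6515*l^2 + 6.1792*l + 3.2144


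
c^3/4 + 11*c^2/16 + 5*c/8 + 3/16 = (c/4 + 1/4)*(c + 3/4)*(c + 1)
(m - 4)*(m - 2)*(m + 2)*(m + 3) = m^4 - m^3 - 16*m^2 + 4*m + 48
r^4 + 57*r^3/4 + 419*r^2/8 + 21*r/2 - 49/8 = (r - 1/4)*(r + 1/2)*(r + 7)^2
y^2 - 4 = (y - 2)*(y + 2)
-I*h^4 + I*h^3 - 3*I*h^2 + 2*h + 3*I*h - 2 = (h - 1)*(h - 2*I)*(h + I)*(-I*h + 1)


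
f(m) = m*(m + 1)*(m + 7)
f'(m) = m*(m + 1) + m*(m + 7) + (m + 1)*(m + 7) = 3*m^2 + 16*m + 7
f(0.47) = 5.16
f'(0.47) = 15.18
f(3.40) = 155.58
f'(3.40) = 96.08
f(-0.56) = -1.59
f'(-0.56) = -1.02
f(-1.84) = 7.98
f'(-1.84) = -12.28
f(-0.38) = -1.56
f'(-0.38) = 1.35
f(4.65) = 306.07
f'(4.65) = 146.27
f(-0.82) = -0.91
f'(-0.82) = -4.10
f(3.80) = 196.99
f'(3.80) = 111.12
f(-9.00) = -144.00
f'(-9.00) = 106.00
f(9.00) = 1440.00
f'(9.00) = 394.00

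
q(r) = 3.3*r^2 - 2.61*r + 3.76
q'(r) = 6.6*r - 2.61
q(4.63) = 62.42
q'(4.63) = 27.95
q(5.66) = 94.70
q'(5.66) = 34.75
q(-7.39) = 203.27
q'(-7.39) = -51.38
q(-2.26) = 26.51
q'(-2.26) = -17.53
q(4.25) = 52.27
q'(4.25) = 25.44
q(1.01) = 4.49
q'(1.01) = 4.06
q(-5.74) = 127.47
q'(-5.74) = -40.49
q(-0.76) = 7.65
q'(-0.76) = -7.63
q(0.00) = 3.76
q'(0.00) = -2.61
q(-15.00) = 785.41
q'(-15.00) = -101.61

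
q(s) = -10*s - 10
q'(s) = -10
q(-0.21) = -7.90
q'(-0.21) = -10.00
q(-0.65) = -3.50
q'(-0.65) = -10.00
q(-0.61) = -3.90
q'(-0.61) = -10.00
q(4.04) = -50.40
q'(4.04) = -10.00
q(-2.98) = 19.80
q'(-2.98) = -10.00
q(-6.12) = 51.20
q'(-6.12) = -10.00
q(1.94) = -29.40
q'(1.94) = -10.00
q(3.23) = -42.30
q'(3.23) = -10.00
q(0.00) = -10.00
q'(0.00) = -10.00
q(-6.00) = 50.00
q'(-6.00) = -10.00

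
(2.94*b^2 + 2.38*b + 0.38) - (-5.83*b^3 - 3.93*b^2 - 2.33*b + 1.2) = 5.83*b^3 + 6.87*b^2 + 4.71*b - 0.82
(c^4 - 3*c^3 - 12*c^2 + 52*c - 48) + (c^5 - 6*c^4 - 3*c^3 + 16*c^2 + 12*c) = c^5 - 5*c^4 - 6*c^3 + 4*c^2 + 64*c - 48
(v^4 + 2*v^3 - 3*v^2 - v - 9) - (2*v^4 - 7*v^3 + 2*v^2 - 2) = -v^4 + 9*v^3 - 5*v^2 - v - 7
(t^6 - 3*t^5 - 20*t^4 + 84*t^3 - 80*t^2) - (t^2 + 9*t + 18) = t^6 - 3*t^5 - 20*t^4 + 84*t^3 - 81*t^2 - 9*t - 18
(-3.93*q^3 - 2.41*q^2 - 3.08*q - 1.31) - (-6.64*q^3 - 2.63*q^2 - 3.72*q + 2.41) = 2.71*q^3 + 0.22*q^2 + 0.64*q - 3.72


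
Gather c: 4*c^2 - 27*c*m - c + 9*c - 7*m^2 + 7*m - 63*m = 4*c^2 + c*(8 - 27*m) - 7*m^2 - 56*m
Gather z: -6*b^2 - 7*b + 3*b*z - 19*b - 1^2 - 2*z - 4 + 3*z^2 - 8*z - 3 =-6*b^2 - 26*b + 3*z^2 + z*(3*b - 10) - 8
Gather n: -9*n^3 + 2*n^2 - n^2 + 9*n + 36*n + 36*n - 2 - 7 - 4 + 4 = -9*n^3 + n^2 + 81*n - 9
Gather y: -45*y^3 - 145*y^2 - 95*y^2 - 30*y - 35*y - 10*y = -45*y^3 - 240*y^2 - 75*y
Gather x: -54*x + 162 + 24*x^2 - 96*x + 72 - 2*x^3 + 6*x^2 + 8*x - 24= -2*x^3 + 30*x^2 - 142*x + 210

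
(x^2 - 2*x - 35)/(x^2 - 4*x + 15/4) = 4*(x^2 - 2*x - 35)/(4*x^2 - 16*x + 15)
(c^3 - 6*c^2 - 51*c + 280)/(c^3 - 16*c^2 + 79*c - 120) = (c + 7)/(c - 3)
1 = 1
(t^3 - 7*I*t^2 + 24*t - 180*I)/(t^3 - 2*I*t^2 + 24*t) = (t^2 - I*t + 30)/(t*(t + 4*I))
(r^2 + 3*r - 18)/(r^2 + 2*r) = (r^2 + 3*r - 18)/(r*(r + 2))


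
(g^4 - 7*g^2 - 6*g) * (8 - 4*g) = -4*g^5 + 8*g^4 + 28*g^3 - 32*g^2 - 48*g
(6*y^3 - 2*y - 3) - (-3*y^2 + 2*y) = 6*y^3 + 3*y^2 - 4*y - 3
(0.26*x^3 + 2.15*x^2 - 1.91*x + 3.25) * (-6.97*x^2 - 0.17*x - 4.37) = -1.8122*x^5 - 15.0297*x^4 + 11.811*x^3 - 31.7233*x^2 + 7.7942*x - 14.2025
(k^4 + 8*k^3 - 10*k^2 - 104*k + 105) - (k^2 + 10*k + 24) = k^4 + 8*k^3 - 11*k^2 - 114*k + 81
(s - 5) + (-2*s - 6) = -s - 11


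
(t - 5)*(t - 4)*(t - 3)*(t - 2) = t^4 - 14*t^3 + 71*t^2 - 154*t + 120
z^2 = z^2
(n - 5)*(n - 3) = n^2 - 8*n + 15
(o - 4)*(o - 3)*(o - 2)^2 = o^4 - 11*o^3 + 44*o^2 - 76*o + 48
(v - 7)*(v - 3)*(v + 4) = v^3 - 6*v^2 - 19*v + 84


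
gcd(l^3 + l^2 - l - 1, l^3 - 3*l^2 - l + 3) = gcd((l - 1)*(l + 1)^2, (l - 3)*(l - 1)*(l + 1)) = l^2 - 1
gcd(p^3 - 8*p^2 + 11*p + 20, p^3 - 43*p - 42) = p + 1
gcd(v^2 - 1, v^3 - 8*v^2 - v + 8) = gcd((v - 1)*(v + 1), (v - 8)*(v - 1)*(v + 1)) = v^2 - 1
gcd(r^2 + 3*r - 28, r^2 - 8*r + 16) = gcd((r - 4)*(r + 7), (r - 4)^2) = r - 4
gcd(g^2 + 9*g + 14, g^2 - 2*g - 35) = 1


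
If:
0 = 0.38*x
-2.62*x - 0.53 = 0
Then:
No Solution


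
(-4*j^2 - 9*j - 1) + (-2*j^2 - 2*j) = -6*j^2 - 11*j - 1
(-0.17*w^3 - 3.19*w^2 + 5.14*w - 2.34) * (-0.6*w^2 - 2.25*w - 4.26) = 0.102*w^5 + 2.2965*w^4 + 4.8177*w^3 + 3.4284*w^2 - 16.6314*w + 9.9684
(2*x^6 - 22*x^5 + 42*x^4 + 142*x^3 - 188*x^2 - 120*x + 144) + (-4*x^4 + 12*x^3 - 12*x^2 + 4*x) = 2*x^6 - 22*x^5 + 38*x^4 + 154*x^3 - 200*x^2 - 116*x + 144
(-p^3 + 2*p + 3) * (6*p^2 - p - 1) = -6*p^5 + p^4 + 13*p^3 + 16*p^2 - 5*p - 3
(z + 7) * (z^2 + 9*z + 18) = z^3 + 16*z^2 + 81*z + 126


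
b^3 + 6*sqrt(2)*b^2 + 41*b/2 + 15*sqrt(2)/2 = (b + sqrt(2)/2)*(b + 5*sqrt(2)/2)*(b + 3*sqrt(2))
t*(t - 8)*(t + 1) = t^3 - 7*t^2 - 8*t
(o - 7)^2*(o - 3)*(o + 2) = o^4 - 15*o^3 + 57*o^2 + 35*o - 294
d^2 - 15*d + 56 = (d - 8)*(d - 7)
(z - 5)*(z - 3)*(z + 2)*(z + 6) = z^4 - 37*z^2 + 24*z + 180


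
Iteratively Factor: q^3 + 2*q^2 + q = (q + 1)*(q^2 + q) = (q + 1)^2*(q)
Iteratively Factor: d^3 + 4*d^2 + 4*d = (d + 2)*(d^2 + 2*d) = (d + 2)^2*(d)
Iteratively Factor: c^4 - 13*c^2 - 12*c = (c - 4)*(c^3 + 4*c^2 + 3*c) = (c - 4)*(c + 3)*(c^2 + c) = (c - 4)*(c + 1)*(c + 3)*(c)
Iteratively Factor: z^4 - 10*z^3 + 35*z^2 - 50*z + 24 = (z - 2)*(z^3 - 8*z^2 + 19*z - 12) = (z - 2)*(z - 1)*(z^2 - 7*z + 12) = (z - 3)*(z - 2)*(z - 1)*(z - 4)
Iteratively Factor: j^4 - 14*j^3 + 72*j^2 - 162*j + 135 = (j - 5)*(j^3 - 9*j^2 + 27*j - 27) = (j - 5)*(j - 3)*(j^2 - 6*j + 9) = (j - 5)*(j - 3)^2*(j - 3)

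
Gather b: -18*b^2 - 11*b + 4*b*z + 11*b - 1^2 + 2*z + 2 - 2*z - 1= -18*b^2 + 4*b*z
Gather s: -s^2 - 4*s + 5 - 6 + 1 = -s^2 - 4*s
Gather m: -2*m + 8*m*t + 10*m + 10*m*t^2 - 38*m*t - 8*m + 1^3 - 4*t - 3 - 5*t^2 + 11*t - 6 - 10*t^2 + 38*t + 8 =m*(10*t^2 - 30*t) - 15*t^2 + 45*t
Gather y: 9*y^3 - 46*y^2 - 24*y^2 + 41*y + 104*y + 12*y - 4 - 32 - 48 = 9*y^3 - 70*y^2 + 157*y - 84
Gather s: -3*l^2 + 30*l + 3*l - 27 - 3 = -3*l^2 + 33*l - 30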